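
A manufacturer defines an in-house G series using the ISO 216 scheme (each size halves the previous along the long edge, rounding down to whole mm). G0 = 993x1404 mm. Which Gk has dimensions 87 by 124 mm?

G7

G0: 993 × 1404 mm
G1: 702 × 993 mm
G2: 496 × 702 mm
G3: 351 × 496 mm
G4: 248 × 351 mm
G5: 175 × 248 mm
G6: 124 × 175 mm
G7: 87 × 124 mm
G8: 62 × 87 mm
→ matches G7.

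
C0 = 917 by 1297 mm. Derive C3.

324 × 458 mm

C1: ⌊1297/2⌋ × 917 = 648 × 917 mm
C2: ⌊917/2⌋ × 648 = 458 × 648 mm
C3: ⌊648/2⌋ × 458 = 324 × 458 mm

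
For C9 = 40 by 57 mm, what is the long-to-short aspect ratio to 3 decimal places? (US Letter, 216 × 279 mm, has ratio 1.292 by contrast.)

1.425

57 / 40 = 1.425
ISO 216 targets √2 ≈ 1.414; the +0.011 deviation is from mm rounding.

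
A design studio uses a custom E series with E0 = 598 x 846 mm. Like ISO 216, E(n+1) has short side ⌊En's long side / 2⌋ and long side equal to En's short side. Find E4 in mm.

E1 = 423 × 598 mm (from E0 by 1 halving).
E2: ⌊598/2⌋ × 423 = 299 × 423 mm
E3: ⌊423/2⌋ × 299 = 211 × 299 mm
E4: ⌊299/2⌋ × 211 = 149 × 211 mm

149 × 211 mm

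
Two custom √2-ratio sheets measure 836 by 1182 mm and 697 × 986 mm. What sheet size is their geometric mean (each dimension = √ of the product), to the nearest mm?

763 × 1080 mm

Short side: √(836 · 697) = √582692 ≈ 763.3 → 763 mm
Long side: √(1182 · 986) = √1165452 ≈ 1079.6 → 1080 mm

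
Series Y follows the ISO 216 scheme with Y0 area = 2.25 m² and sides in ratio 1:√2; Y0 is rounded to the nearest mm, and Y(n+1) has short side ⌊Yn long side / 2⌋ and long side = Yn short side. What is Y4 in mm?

315 × 446 mm

Let Y0's short side be w mm. w · w√2 = 2.25 m² = 2,250,000 mm², so w ≈ 1261.3 mm and w√2 ≈ 1783.8 mm → Y0 = 1261 × 1784 mm.
Y1: ⌊1784/2⌋ × 1261 = 892 × 1261 mm
Y2: ⌊1261/2⌋ × 892 = 630 × 892 mm
Y3: ⌊892/2⌋ × 630 = 446 × 630 mm
Y4: ⌊630/2⌋ × 446 = 315 × 446 mm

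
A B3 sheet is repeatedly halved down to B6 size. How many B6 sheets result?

8

Each ISO step halves the sheet: 1 × B3 → 2 × B4 → 4 × B5 → 8 × B6
From B3 to B6 is 3 halving steps: 2^3 = 8.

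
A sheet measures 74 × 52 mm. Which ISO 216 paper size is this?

A8 (52 × 74 mm)

Aspect ratio 74/52 ≈ 1.423 — close to the ISO √2 ≈ 1.414.
In the A-series (A0 area = 1 m²): A8 = 52 × 74 mm.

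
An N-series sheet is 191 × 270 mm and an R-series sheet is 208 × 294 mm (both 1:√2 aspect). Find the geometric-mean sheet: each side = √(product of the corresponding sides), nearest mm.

Short side: √(191 · 208) = √39728 ≈ 199.3 → 199 mm
Long side: √(270 · 294) = √79380 ≈ 281.7 → 282 mm

199 × 282 mm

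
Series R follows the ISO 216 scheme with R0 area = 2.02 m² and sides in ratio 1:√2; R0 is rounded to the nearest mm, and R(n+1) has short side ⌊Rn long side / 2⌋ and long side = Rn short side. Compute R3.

422 × 597 mm

Let R0's short side be w mm. w · w√2 = 2.02 m² = 2,020,000 mm², so w ≈ 1195.1 mm and w√2 ≈ 1690.2 mm → R0 = 1195 × 1690 mm.
R1: ⌊1690/2⌋ × 1195 = 845 × 1195 mm
R2: ⌊1195/2⌋ × 845 = 597 × 845 mm
R3: ⌊845/2⌋ × 597 = 422 × 597 mm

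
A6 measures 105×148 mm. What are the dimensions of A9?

A7: ⌊148/2⌋ × 105 = 74 × 105 mm
A8: ⌊105/2⌋ × 74 = 52 × 74 mm
A9: ⌊74/2⌋ × 52 = 37 × 52 mm

37 × 52 mm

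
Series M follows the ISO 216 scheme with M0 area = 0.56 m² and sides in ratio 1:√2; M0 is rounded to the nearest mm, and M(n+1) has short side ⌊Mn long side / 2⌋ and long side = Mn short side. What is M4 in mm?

Let M0's short side be w mm. w · w√2 = 0.56 m² = 560,000 mm², so w ≈ 629.3 mm and w√2 ≈ 889.9 mm → M0 = 629 × 890 mm.
M1: ⌊890/2⌋ × 629 = 445 × 629 mm
M2: ⌊629/2⌋ × 445 = 314 × 445 mm
M3: ⌊445/2⌋ × 314 = 222 × 314 mm
M4: ⌊314/2⌋ × 222 = 157 × 222 mm

157 × 222 mm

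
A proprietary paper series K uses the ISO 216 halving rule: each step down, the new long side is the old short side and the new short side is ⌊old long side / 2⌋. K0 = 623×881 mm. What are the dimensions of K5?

110 × 155 mm

K1: ⌊881/2⌋ × 623 = 440 × 623 mm
K2: ⌊623/2⌋ × 440 = 311 × 440 mm
K3: ⌊440/2⌋ × 311 = 220 × 311 mm
K4: ⌊311/2⌋ × 220 = 155 × 220 mm
K5: ⌊220/2⌋ × 155 = 110 × 155 mm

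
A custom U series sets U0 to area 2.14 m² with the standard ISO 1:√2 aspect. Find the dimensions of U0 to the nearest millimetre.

Let the short side be w mm. Then w · w√2 = 2.14 m² = 2,140,000 mm².
w² = 2,140,000/√2, so w ≈ 1230.1 mm; long side = w√2 ≈ 1739.7 mm.

1230 × 1740 mm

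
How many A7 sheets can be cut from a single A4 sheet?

Each ISO step halves the sheet: 1 × A4 → 2 × A5 → 4 × A6 → 8 × A7
From A4 to A7 is 3 halving steps: 2^3 = 8.

8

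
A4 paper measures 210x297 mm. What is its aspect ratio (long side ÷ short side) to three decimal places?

297 / 210 = 1.414
Matches √2 ≈ 1.414 — the ISO 216 defining ratio.

1.414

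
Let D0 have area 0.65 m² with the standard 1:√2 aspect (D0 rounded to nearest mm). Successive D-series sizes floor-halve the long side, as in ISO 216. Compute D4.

Let D0's short side be w mm. w · w√2 = 0.65 m² = 650,000 mm², so w ≈ 678.0 mm and w√2 ≈ 958.8 mm → D0 = 678 × 959 mm.
D1: ⌊959/2⌋ × 678 = 479 × 678 mm
D2: ⌊678/2⌋ × 479 = 339 × 479 mm
D3: ⌊479/2⌋ × 339 = 239 × 339 mm
D4: ⌊339/2⌋ × 239 = 169 × 239 mm

169 × 239 mm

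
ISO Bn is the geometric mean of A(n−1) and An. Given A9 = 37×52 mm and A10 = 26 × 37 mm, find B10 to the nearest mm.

Short side: √(37 · 26) = √962 ≈ 31.0 → 31 mm
Long side: √(52 · 37) = √1924 ≈ 43.9 → 44 mm

31 × 44 mm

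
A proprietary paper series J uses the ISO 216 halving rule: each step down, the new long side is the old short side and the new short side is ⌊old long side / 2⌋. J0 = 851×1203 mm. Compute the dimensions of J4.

212 × 300 mm

J1 = 601 × 851 mm (from J0 by 1 halving).
J2: ⌊851/2⌋ × 601 = 425 × 601 mm
J3: ⌊601/2⌋ × 425 = 300 × 425 mm
J4: ⌊425/2⌋ × 300 = 212 × 300 mm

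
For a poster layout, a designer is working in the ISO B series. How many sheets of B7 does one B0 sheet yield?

Each ISO step halves the sheet: 1 × B0 → 2 × B1 → 4 × B2 → 8 × B3 → …
From B0 to B7 is 7 halving steps: 2^7 = 128.

128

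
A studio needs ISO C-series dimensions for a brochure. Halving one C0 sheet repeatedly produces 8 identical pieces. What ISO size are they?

8 = 2^3, so 3 halving steps.
C0 → C1 → … → C3 after 3 steps.

C3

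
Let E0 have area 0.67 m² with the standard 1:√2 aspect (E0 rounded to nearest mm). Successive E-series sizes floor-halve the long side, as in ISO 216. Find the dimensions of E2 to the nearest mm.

344 × 486 mm

Let E0's short side be w mm. w · w√2 = 0.67 m² = 670,000 mm², so w ≈ 688.3 mm and w√2 ≈ 973.4 mm → E0 = 688 × 973 mm.
E1: ⌊973/2⌋ × 688 = 486 × 688 mm
E2: ⌊688/2⌋ × 486 = 344 × 486 mm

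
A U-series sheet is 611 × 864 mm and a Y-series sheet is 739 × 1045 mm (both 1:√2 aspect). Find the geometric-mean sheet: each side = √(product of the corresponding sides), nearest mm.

672 × 950 mm

Short side: √(611 · 739) = √451529 ≈ 672.0 → 672 mm
Long side: √(864 · 1045) = √902880 ≈ 950.2 → 950 mm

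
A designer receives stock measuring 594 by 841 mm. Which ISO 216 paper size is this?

A1 (594 × 841 mm)

Aspect ratio 841/594 ≈ 1.416 — close to the ISO √2 ≈ 1.414.
In the A-series (A0 area = 1 m²): A1 = 594 × 841 mm.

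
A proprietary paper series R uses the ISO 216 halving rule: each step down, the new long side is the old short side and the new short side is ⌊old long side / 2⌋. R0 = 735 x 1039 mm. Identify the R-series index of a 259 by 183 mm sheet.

R4

R0: 735 × 1039 mm
R1: 519 × 735 mm
R2: 367 × 519 mm
R3: 259 × 367 mm
R4: 183 × 259 mm
R5: 129 × 183 mm
→ matches R4.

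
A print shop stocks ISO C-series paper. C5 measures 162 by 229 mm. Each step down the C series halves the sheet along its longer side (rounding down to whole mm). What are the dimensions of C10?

28 × 40 mm

C6: ⌊229/2⌋ × 162 = 114 × 162 mm
C7: ⌊162/2⌋ × 114 = 81 × 114 mm
C8: ⌊114/2⌋ × 81 = 57 × 81 mm
C9: ⌊81/2⌋ × 57 = 40 × 57 mm
C10: ⌊57/2⌋ × 40 = 28 × 40 mm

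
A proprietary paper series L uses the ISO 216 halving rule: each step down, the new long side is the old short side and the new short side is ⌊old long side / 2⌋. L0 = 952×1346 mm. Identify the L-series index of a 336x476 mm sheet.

L0: 952 × 1346 mm
L1: 673 × 952 mm
L2: 476 × 673 mm
L3: 336 × 476 mm
L4: 238 × 336 mm
→ matches L3.

L3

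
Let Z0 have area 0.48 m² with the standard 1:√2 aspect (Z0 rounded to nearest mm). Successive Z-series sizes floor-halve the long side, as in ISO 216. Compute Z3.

206 × 291 mm

Let Z0's short side be w mm. w · w√2 = 0.48 m² = 480,000 mm², so w ≈ 582.6 mm and w√2 ≈ 823.9 mm → Z0 = 583 × 824 mm.
Z1: ⌊824/2⌋ × 583 = 412 × 583 mm
Z2: ⌊583/2⌋ × 412 = 291 × 412 mm
Z3: ⌊412/2⌋ × 291 = 206 × 291 mm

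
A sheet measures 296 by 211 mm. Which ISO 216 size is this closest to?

Aspect ratio 296/211 ≈ 1.403 — close to the ISO √2 ≈ 1.414.
In the A-series (A0 area = 1 m²): A4 = 210 × 297 mm.
Off by 2 mm total — nearest standard size.

A4 (210 × 297 mm)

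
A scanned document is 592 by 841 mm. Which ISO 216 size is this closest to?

Aspect ratio 841/592 ≈ 1.421 — close to the ISO √2 ≈ 1.414.
In the A-series (A0 area = 1 m²): A1 = 594 × 841 mm.
Off by 2 mm total — nearest standard size.

A1 (594 × 841 mm)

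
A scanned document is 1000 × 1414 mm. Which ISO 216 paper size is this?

B0 (1000 × 1414 mm)

Aspect ratio 1414/1000 ≈ 1.414 — close to the ISO √2 ≈ 1.414.
In the B-series (B0 = 1000 × 1414 mm): B0 = 1000 × 1414 mm.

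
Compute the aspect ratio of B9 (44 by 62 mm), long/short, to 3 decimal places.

1.409

62 / 44 = 1.409
ISO 216 targets √2 ≈ 1.414; the -0.005 deviation is from mm rounding.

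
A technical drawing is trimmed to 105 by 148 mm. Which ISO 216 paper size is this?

A6 (105 × 148 mm)

Aspect ratio 148/105 ≈ 1.410 — close to the ISO √2 ≈ 1.414.
In the A-series (A0 area = 1 m²): A6 = 105 × 148 mm.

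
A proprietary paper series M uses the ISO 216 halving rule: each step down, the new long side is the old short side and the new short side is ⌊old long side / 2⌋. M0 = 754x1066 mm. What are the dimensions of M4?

188 × 266 mm

M1 = 533 × 754 mm (from M0 by 1 halving).
M2: ⌊754/2⌋ × 533 = 377 × 533 mm
M3: ⌊533/2⌋ × 377 = 266 × 377 mm
M4: ⌊377/2⌋ × 266 = 188 × 266 mm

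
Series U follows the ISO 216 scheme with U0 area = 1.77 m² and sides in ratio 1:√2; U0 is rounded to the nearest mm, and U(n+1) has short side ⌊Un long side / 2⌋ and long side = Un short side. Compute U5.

197 × 279 mm

Let U0's short side be w mm. w · w√2 = 1.77 m² = 1,770,000 mm², so w ≈ 1118.7 mm and w√2 ≈ 1582.1 mm → U0 = 1119 × 1582 mm.
U1: ⌊1582/2⌋ × 1119 = 791 × 1119 mm
U2: ⌊1119/2⌋ × 791 = 559 × 791 mm
U3: ⌊791/2⌋ × 559 = 395 × 559 mm
U4: ⌊559/2⌋ × 395 = 279 × 395 mm
U5: ⌊395/2⌋ × 279 = 197 × 279 mm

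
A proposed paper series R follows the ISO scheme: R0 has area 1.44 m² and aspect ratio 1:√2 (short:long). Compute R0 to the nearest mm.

Let the short side be w mm. Then w · w√2 = 1.44 m² = 1,440,000 mm².
w² = 1,440,000/√2, so w ≈ 1009.1 mm; long side = w√2 ≈ 1427.0 mm.

1009 × 1427 mm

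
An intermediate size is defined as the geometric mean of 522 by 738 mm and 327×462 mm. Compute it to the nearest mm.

413 × 584 mm

Short side: √(522 · 327) = √170694 ≈ 413.2 → 413 mm
Long side: √(738 · 462) = √340956 ≈ 583.9 → 584 mm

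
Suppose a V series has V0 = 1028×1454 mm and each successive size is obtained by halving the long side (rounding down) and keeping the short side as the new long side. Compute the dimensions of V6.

128 × 181 mm

V1: ⌊1454/2⌋ × 1028 = 727 × 1028 mm
V2: ⌊1028/2⌋ × 727 = 514 × 727 mm
V3: ⌊727/2⌋ × 514 = 363 × 514 mm
V4: ⌊514/2⌋ × 363 = 257 × 363 mm
V5: ⌊363/2⌋ × 257 = 181 × 257 mm
V6: ⌊257/2⌋ × 181 = 128 × 181 mm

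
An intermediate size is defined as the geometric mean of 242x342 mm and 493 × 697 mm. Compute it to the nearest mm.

Short side: √(242 · 493) = √119306 ≈ 345.4 → 345 mm
Long side: √(342 · 697) = √238374 ≈ 488.2 → 488 mm

345 × 488 mm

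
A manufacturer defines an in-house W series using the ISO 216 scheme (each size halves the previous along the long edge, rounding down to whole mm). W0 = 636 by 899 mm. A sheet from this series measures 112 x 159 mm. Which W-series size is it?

W0: 636 × 899 mm
W1: 449 × 636 mm
W2: 318 × 449 mm
W3: 224 × 318 mm
W4: 159 × 224 mm
W5: 112 × 159 mm
W6: 79 × 112 mm
→ matches W5.

W5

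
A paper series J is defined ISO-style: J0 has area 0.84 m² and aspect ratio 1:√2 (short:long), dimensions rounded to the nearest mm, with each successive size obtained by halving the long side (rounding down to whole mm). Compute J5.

Let J0's short side be w mm. w · w√2 = 0.84 m² = 840,000 mm², so w ≈ 770.7 mm and w√2 ≈ 1089.9 mm → J0 = 771 × 1090 mm.
J1: ⌊1090/2⌋ × 771 = 545 × 771 mm
J2: ⌊771/2⌋ × 545 = 385 × 545 mm
J3: ⌊545/2⌋ × 385 = 272 × 385 mm
J4: ⌊385/2⌋ × 272 = 192 × 272 mm
J5: ⌊272/2⌋ × 192 = 136 × 192 mm

136 × 192 mm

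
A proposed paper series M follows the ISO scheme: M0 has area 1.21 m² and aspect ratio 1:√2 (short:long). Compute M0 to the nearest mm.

Let the short side be w mm. Then w · w√2 = 1.21 m² = 1,210,000 mm².
w² = 1,210,000/√2, so w ≈ 925.0 mm; long side = w√2 ≈ 1308.1 mm.

925 × 1308 mm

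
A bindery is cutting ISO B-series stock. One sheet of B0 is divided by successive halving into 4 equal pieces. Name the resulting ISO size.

B2

4 = 2^2, so 2 halving steps.
B0 → B1 → … → B2 after 2 steps.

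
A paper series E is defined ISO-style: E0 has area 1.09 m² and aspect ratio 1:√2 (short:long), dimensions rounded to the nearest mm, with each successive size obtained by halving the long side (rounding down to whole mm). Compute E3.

Let E0's short side be w mm. w · w√2 = 1.09 m² = 1,090,000 mm², so w ≈ 877.9 mm and w√2 ≈ 1241.6 mm → E0 = 878 × 1242 mm.
E1: ⌊1242/2⌋ × 878 = 621 × 878 mm
E2: ⌊878/2⌋ × 621 = 439 × 621 mm
E3: ⌊621/2⌋ × 439 = 310 × 439 mm

310 × 439 mm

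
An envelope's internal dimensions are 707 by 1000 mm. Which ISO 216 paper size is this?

Aspect ratio 1000/707 ≈ 1.414 — close to the ISO √2 ≈ 1.414.
In the B-series (B0 = 1000 × 1414 mm): B1 = 707 × 1000 mm.

B1 (707 × 1000 mm)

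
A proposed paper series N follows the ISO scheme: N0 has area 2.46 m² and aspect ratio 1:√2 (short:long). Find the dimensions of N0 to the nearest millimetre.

1319 × 1865 mm

Let the short side be w mm. Then w · w√2 = 2.46 m² = 2,460,000 mm².
w² = 2,460,000/√2, so w ≈ 1318.9 mm; long side = w√2 ≈ 1865.2 mm.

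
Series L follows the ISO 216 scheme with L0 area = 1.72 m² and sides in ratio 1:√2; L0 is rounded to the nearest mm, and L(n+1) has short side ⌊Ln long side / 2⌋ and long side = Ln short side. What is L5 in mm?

195 × 275 mm

Let L0's short side be w mm. w · w√2 = 1.72 m² = 1,720,000 mm², so w ≈ 1102.8 mm and w√2 ≈ 1559.6 mm → L0 = 1103 × 1560 mm.
L1: ⌊1560/2⌋ × 1103 = 780 × 1103 mm
L2: ⌊1103/2⌋ × 780 = 551 × 780 mm
L3: ⌊780/2⌋ × 551 = 390 × 551 mm
L4: ⌊551/2⌋ × 390 = 275 × 390 mm
L5: ⌊390/2⌋ × 275 = 195 × 275 mm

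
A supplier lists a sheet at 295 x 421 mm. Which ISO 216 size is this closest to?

A3 (297 × 420 mm)

Aspect ratio 421/295 ≈ 1.427 — close to the ISO √2 ≈ 1.414.
In the A-series (A0 area = 1 m²): A3 = 297 × 420 mm.
Off by 3 mm total — nearest standard size.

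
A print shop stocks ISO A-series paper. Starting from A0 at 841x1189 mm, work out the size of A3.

A1: ⌊1189/2⌋ × 841 = 594 × 841 mm
A2: ⌊841/2⌋ × 594 = 420 × 594 mm
A3: ⌊594/2⌋ × 420 = 297 × 420 mm

297 × 420 mm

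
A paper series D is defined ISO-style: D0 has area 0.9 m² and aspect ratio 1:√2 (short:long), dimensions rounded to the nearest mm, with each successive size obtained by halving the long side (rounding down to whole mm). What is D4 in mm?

199 × 282 mm

Let D0's short side be w mm. w · w√2 = 0.9 m² = 900,000 mm², so w ≈ 797.7 mm and w√2 ≈ 1128.2 mm → D0 = 798 × 1128 mm.
D1: ⌊1128/2⌋ × 798 = 564 × 798 mm
D2: ⌊798/2⌋ × 564 = 399 × 564 mm
D3: ⌊564/2⌋ × 399 = 282 × 399 mm
D4: ⌊399/2⌋ × 282 = 199 × 282 mm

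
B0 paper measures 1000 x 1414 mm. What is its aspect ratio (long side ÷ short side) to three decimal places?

1.414

1414 / 1000 = 1.414
Matches √2 ≈ 1.414 — the ISO 216 defining ratio.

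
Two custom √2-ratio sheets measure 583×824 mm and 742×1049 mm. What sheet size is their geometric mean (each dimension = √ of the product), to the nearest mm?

Short side: √(583 · 742) = √432586 ≈ 657.7 → 658 mm
Long side: √(824 · 1049) = √864376 ≈ 929.7 → 930 mm

658 × 930 mm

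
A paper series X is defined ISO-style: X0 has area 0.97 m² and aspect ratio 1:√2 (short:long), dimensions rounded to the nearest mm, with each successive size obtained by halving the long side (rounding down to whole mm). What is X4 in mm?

207 × 292 mm

Let X0's short side be w mm. w · w√2 = 0.97 m² = 970,000 mm², so w ≈ 828.2 mm and w√2 ≈ 1171.2 mm → X0 = 828 × 1171 mm.
X1: ⌊1171/2⌋ × 828 = 585 × 828 mm
X2: ⌊828/2⌋ × 585 = 414 × 585 mm
X3: ⌊585/2⌋ × 414 = 292 × 414 mm
X4: ⌊414/2⌋ × 292 = 207 × 292 mm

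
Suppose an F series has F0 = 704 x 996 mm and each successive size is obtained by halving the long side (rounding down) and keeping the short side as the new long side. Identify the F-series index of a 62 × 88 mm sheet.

F0: 704 × 996 mm
F1: 498 × 704 mm
F2: 352 × 498 mm
F3: 249 × 352 mm
F4: 176 × 249 mm
F5: 124 × 176 mm
F6: 88 × 124 mm
F7: 62 × 88 mm
F8: 44 × 62 mm
→ matches F7.

F7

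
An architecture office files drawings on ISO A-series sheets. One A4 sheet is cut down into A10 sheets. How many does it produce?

64

Each ISO step halves the sheet: 1 × A4 → 2 × A5 → 4 × A6 → 8 × A7 → …
From A4 to A10 is 6 halving steps: 2^6 = 64.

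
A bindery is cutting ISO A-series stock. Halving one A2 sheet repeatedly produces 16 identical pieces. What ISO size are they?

16 = 2^4, so 4 halving steps.
A2 → A3 → … → A6 after 4 steps.

A6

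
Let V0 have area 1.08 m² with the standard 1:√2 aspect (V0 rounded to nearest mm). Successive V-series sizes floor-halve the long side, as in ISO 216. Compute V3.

309 × 437 mm

Let V0's short side be w mm. w · w√2 = 1.08 m² = 1,080,000 mm², so w ≈ 873.9 mm and w√2 ≈ 1235.9 mm → V0 = 874 × 1236 mm.
V1: ⌊1236/2⌋ × 874 = 618 × 874 mm
V2: ⌊874/2⌋ × 618 = 437 × 618 mm
V3: ⌊618/2⌋ × 437 = 309 × 437 mm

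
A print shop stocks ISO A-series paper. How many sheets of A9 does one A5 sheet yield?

A5 = 148 × 210 mm; A9 = 37 × 52 mm.
Each halving step doubles the count; 4 steps from A5 to A9.
2^4 = 16.

16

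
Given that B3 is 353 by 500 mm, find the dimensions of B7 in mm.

88 × 125 mm

B4: ⌊500/2⌋ × 353 = 250 × 353 mm
B5: ⌊353/2⌋ × 250 = 176 × 250 mm
B6: ⌊250/2⌋ × 176 = 125 × 176 mm
B7: ⌊176/2⌋ × 125 = 88 × 125 mm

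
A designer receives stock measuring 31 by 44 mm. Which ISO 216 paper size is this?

Aspect ratio 44/31 ≈ 1.419 — close to the ISO √2 ≈ 1.414.
In the B-series (B0 = 1000 × 1414 mm): B10 = 31 × 44 mm.

B10 (31 × 44 mm)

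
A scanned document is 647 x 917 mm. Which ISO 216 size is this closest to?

Aspect ratio 917/647 ≈ 1.417 — close to the ISO √2 ≈ 1.414.
In the C-series (envelope sizes, between A and B): C1 = 648 × 917 mm.
Off by 1 mm total — nearest standard size.

C1 (648 × 917 mm)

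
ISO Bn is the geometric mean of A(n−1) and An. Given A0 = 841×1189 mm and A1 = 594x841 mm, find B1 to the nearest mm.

Short side: √(841 · 594) = √499554 ≈ 706.8 → 707 mm
Long side: √(1189 · 841) = √999949 ≈ 1000.0 → 1000 mm

707 × 1000 mm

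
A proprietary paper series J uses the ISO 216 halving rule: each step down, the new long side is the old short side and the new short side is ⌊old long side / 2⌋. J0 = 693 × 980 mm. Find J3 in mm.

J1: ⌊980/2⌋ × 693 = 490 × 693 mm
J2: ⌊693/2⌋ × 490 = 346 × 490 mm
J3: ⌊490/2⌋ × 346 = 245 × 346 mm

245 × 346 mm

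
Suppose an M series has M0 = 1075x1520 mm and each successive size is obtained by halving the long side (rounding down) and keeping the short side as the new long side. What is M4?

M1: ⌊1520/2⌋ × 1075 = 760 × 1075 mm
M2: ⌊1075/2⌋ × 760 = 537 × 760 mm
M3: ⌊760/2⌋ × 537 = 380 × 537 mm
M4: ⌊537/2⌋ × 380 = 268 × 380 mm

268 × 380 mm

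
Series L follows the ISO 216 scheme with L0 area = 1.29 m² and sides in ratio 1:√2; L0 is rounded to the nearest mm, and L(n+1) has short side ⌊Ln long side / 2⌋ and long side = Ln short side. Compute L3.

Let L0's short side be w mm. w · w√2 = 1.29 m² = 1,290,000 mm², so w ≈ 955.1 mm and w√2 ≈ 1350.7 mm → L0 = 955 × 1351 mm.
L1: ⌊1351/2⌋ × 955 = 675 × 955 mm
L2: ⌊955/2⌋ × 675 = 477 × 675 mm
L3: ⌊675/2⌋ × 477 = 337 × 477 mm

337 × 477 mm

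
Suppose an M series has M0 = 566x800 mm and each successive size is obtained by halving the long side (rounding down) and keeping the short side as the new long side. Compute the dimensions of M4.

141 × 200 mm

M1 = 400 × 566 mm (from M0 by 1 halving).
M2: ⌊566/2⌋ × 400 = 283 × 400 mm
M3: ⌊400/2⌋ × 283 = 200 × 283 mm
M4: ⌊283/2⌋ × 200 = 141 × 200 mm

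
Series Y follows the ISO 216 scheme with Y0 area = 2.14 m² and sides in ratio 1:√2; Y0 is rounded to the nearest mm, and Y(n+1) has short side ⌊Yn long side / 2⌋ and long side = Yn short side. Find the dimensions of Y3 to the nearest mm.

Let Y0's short side be w mm. w · w√2 = 2.14 m² = 2,140,000 mm², so w ≈ 1230.1 mm and w√2 ≈ 1739.7 mm → Y0 = 1230 × 1740 mm.
Y1: ⌊1740/2⌋ × 1230 = 870 × 1230 mm
Y2: ⌊1230/2⌋ × 870 = 615 × 870 mm
Y3: ⌊870/2⌋ × 615 = 435 × 615 mm

435 × 615 mm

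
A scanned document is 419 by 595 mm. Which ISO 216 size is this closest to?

A2 (420 × 594 mm)

Aspect ratio 595/419 ≈ 1.420 — close to the ISO √2 ≈ 1.414.
In the A-series (A0 area = 1 m²): A2 = 420 × 594 mm.
Off by 2 mm total — nearest standard size.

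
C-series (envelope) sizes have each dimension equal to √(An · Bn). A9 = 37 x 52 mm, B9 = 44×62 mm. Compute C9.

40 × 57 mm

Short side: √(37 · 44) = √1628 ≈ 40.3 → 40 mm
Long side: √(52 · 62) = √3224 ≈ 56.8 → 57 mm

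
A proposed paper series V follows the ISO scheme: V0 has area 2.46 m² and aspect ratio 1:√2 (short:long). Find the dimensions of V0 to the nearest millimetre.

Let the short side be w mm. Then w · w√2 = 2.46 m² = 2,460,000 mm².
w² = 2,460,000/√2, so w ≈ 1318.9 mm; long side = w√2 ≈ 1865.2 mm.

1319 × 1865 mm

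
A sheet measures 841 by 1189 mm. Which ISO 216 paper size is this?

Aspect ratio 1189/841 ≈ 1.414 — close to the ISO √2 ≈ 1.414.
In the A-series (A0 area = 1 m²): A0 = 841 × 1189 mm.

A0 (841 × 1189 mm)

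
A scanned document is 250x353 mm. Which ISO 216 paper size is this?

B4 (250 × 353 mm)

Aspect ratio 353/250 ≈ 1.412 — close to the ISO √2 ≈ 1.414.
In the B-series (B0 = 1000 × 1414 mm): B4 = 250 × 353 mm.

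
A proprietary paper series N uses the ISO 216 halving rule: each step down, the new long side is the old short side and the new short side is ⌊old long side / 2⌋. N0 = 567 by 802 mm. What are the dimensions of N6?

70 × 100 mm

N1: ⌊802/2⌋ × 567 = 401 × 567 mm
N2: ⌊567/2⌋ × 401 = 283 × 401 mm
N3: ⌊401/2⌋ × 283 = 200 × 283 mm
N4: ⌊283/2⌋ × 200 = 141 × 200 mm
N5: ⌊200/2⌋ × 141 = 100 × 141 mm
N6: ⌊141/2⌋ × 100 = 70 × 100 mm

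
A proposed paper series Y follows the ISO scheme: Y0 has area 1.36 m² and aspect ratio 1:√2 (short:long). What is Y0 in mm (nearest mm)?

Let the short side be w mm. Then w · w√2 = 1.36 m² = 1,360,000 mm².
w² = 1,360,000/√2, so w ≈ 980.6 mm; long side = w√2 ≈ 1386.8 mm.

981 × 1387 mm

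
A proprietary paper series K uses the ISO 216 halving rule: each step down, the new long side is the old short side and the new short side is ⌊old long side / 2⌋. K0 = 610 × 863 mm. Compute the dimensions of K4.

K1: ⌊863/2⌋ × 610 = 431 × 610 mm
K2: ⌊610/2⌋ × 431 = 305 × 431 mm
K3: ⌊431/2⌋ × 305 = 215 × 305 mm
K4: ⌊305/2⌋ × 215 = 152 × 215 mm

152 × 215 mm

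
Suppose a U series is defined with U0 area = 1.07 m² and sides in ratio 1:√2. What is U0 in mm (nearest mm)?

870 × 1230 mm

Let the short side be w mm. Then w · w√2 = 1.07 m² = 1,070,000 mm².
w² = 1,070,000/√2, so w ≈ 869.8 mm; long side = w√2 ≈ 1230.1 mm.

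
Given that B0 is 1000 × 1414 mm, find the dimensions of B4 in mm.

B1: ⌊1414/2⌋ × 1000 = 707 × 1000 mm
B2: ⌊1000/2⌋ × 707 = 500 × 707 mm
B3: ⌊707/2⌋ × 500 = 353 × 500 mm
B4: ⌊500/2⌋ × 353 = 250 × 353 mm

250 × 353 mm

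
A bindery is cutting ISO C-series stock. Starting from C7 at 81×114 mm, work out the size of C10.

C8: ⌊114/2⌋ × 81 = 57 × 81 mm
C9: ⌊81/2⌋ × 57 = 40 × 57 mm
C10: ⌊57/2⌋ × 40 = 28 × 40 mm

28 × 40 mm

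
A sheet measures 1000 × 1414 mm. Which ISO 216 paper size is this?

B0 (1000 × 1414 mm)

Aspect ratio 1414/1000 ≈ 1.414 — close to the ISO √2 ≈ 1.414.
In the B-series (B0 = 1000 × 1414 mm): B0 = 1000 × 1414 mm.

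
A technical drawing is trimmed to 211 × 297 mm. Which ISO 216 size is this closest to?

Aspect ratio 297/211 ≈ 1.408 — close to the ISO √2 ≈ 1.414.
In the A-series (A0 area = 1 m²): A4 = 210 × 297 mm.
Off by 1 mm total — nearest standard size.

A4 (210 × 297 mm)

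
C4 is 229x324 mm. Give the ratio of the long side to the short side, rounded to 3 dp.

1.415

324 / 229 = 1.415
Matches √2 ≈ 1.414 — the ISO 216 defining ratio.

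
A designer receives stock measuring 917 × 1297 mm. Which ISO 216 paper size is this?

Aspect ratio 1297/917 ≈ 1.414 — close to the ISO √2 ≈ 1.414.
In the C-series (envelope sizes, between A and B): C0 = 917 × 1297 mm.

C0 (917 × 1297 mm)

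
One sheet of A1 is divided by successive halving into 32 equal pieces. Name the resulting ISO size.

A6

32 = 2^5, so 5 halving steps.
A1 → A2 → … → A6 after 5 steps.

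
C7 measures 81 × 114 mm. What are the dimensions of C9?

C8: ⌊114/2⌋ × 81 = 57 × 81 mm
C9: ⌊81/2⌋ × 57 = 40 × 57 mm

40 × 57 mm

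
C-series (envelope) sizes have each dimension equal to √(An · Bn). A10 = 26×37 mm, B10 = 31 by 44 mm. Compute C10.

Short side: √(26 · 31) = √806 ≈ 28.4 → 28 mm
Long side: √(37 · 44) = √1628 ≈ 40.3 → 40 mm

28 × 40 mm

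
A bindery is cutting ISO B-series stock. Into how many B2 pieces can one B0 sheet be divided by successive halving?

B0 = 1000 × 1414 mm; B2 = 500 × 707 mm.
Each halving step doubles the count; 2 steps from B0 to B2.
2^2 = 4.

4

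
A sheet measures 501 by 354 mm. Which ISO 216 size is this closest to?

B3 (353 × 500 mm)

Aspect ratio 501/354 ≈ 1.415 — close to the ISO √2 ≈ 1.414.
In the B-series (B0 = 1000 × 1414 mm): B3 = 353 × 500 mm.
Off by 2 mm total — nearest standard size.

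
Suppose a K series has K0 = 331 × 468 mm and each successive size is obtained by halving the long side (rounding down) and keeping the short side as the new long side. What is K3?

117 × 165 mm

K1: ⌊468/2⌋ × 331 = 234 × 331 mm
K2: ⌊331/2⌋ × 234 = 165 × 234 mm
K3: ⌊234/2⌋ × 165 = 117 × 165 mm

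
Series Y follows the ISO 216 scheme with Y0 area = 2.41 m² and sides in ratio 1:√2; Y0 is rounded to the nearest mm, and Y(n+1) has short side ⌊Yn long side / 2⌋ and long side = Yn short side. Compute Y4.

Let Y0's short side be w mm. w · w√2 = 2.41 m² = 2,410,000 mm², so w ≈ 1305.4 mm and w√2 ≈ 1846.1 mm → Y0 = 1305 × 1846 mm.
Y1: ⌊1846/2⌋ × 1305 = 923 × 1305 mm
Y2: ⌊1305/2⌋ × 923 = 652 × 923 mm
Y3: ⌊923/2⌋ × 652 = 461 × 652 mm
Y4: ⌊652/2⌋ × 461 = 326 × 461 mm

326 × 461 mm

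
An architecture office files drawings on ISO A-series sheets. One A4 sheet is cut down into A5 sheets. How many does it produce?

2

Each ISO step halves the sheet: 1 × A4 → 2 × A5
From A4 to A5 is 1 halving step: 2^1 = 2.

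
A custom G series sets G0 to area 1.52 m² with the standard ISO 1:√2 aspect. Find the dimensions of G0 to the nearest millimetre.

1037 × 1466 mm

Let the short side be w mm. Then w · w√2 = 1.52 m² = 1,520,000 mm².
w² = 1,520,000/√2, so w ≈ 1036.7 mm; long side = w√2 ≈ 1466.2 mm.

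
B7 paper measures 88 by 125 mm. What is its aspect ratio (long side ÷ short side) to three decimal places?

125 / 88 = 1.420
ISO 216 targets √2 ≈ 1.414; the +0.006 deviation is from mm rounding.

1.420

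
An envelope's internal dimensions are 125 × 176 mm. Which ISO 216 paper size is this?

B6 (125 × 176 mm)

Aspect ratio 176/125 ≈ 1.408 — close to the ISO √2 ≈ 1.414.
In the B-series (B0 = 1000 × 1414 mm): B6 = 125 × 176 mm.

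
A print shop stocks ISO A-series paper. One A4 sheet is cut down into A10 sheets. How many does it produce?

64

Each ISO step halves the sheet: 1 × A4 → 2 × A5 → 4 × A6 → 8 × A7 → …
From A4 to A10 is 6 halving steps: 2^6 = 64.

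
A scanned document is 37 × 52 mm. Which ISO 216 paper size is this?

Aspect ratio 52/37 ≈ 1.405 — close to the ISO √2 ≈ 1.414.
In the A-series (A0 area = 1 m²): A9 = 37 × 52 mm.

A9 (37 × 52 mm)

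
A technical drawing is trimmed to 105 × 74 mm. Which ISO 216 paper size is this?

Aspect ratio 105/74 ≈ 1.419 — close to the ISO √2 ≈ 1.414.
In the A-series (A0 area = 1 m²): A7 = 74 × 105 mm.

A7 (74 × 105 mm)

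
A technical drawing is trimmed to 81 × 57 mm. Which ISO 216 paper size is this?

Aspect ratio 81/57 ≈ 1.421 — close to the ISO √2 ≈ 1.414.
In the C-series (envelope sizes, between A and B): C8 = 57 × 81 mm.

C8 (57 × 81 mm)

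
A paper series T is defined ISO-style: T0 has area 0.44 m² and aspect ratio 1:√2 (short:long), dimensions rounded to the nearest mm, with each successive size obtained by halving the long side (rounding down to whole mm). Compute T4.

139 × 197 mm

Let T0's short side be w mm. w · w√2 = 0.44 m² = 440,000 mm², so w ≈ 557.8 mm and w√2 ≈ 788.8 mm → T0 = 558 × 789 mm.
T1: ⌊789/2⌋ × 558 = 394 × 558 mm
T2: ⌊558/2⌋ × 394 = 279 × 394 mm
T3: ⌊394/2⌋ × 279 = 197 × 279 mm
T4: ⌊279/2⌋ × 197 = 139 × 197 mm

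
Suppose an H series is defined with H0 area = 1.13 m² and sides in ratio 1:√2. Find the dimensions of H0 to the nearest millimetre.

Let the short side be w mm. Then w · w√2 = 1.13 m² = 1,130,000 mm².
w² = 1,130,000/√2, so w ≈ 893.9 mm; long side = w√2 ≈ 1264.1 mm.

894 × 1264 mm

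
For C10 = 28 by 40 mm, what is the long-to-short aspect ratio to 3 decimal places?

40 / 28 = 1.429
ISO 216 targets √2 ≈ 1.414; the +0.014 deviation is from mm rounding.

1.429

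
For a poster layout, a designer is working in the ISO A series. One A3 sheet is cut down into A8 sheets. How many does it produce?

32

Each ISO step halves the sheet: 1 × A3 → 2 × A4 → 4 × A5 → 8 × A6 → …
From A3 to A8 is 5 halving steps: 2^5 = 32.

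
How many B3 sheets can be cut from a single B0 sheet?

8

B0 = 1000 × 1414 mm; B3 = 353 × 500 mm.
Each halving step doubles the count; 3 steps from B0 to B3.
2^3 = 8.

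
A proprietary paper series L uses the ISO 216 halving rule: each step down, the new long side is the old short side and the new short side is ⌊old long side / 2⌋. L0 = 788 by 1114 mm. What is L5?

139 × 197 mm

L1: ⌊1114/2⌋ × 788 = 557 × 788 mm
L2: ⌊788/2⌋ × 557 = 394 × 557 mm
L3: ⌊557/2⌋ × 394 = 278 × 394 mm
L4: ⌊394/2⌋ × 278 = 197 × 278 mm
L5: ⌊278/2⌋ × 197 = 139 × 197 mm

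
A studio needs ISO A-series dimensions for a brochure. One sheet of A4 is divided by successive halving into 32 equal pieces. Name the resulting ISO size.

32 = 2^5, so 5 halving steps.
A4 → A5 → … → A9 after 5 steps.

A9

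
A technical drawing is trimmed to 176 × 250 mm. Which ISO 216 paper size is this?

Aspect ratio 250/176 ≈ 1.420 — close to the ISO √2 ≈ 1.414.
In the B-series (B0 = 1000 × 1414 mm): B5 = 176 × 250 mm.

B5 (176 × 250 mm)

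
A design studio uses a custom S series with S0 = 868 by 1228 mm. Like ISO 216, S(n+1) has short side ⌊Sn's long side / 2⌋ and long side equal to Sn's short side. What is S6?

S1: ⌊1228/2⌋ × 868 = 614 × 868 mm
S2: ⌊868/2⌋ × 614 = 434 × 614 mm
S3: ⌊614/2⌋ × 434 = 307 × 434 mm
S4: ⌊434/2⌋ × 307 = 217 × 307 mm
S5: ⌊307/2⌋ × 217 = 153 × 217 mm
S6: ⌊217/2⌋ × 153 = 108 × 153 mm

108 × 153 mm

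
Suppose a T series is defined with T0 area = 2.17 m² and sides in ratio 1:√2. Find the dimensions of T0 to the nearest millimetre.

1239 × 1752 mm

Let the short side be w mm. Then w · w√2 = 2.17 m² = 2,170,000 mm².
w² = 2,170,000/√2, so w ≈ 1238.7 mm; long side = w√2 ≈ 1751.8 mm.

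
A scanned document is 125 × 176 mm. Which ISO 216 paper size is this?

B6 (125 × 176 mm)

Aspect ratio 176/125 ≈ 1.408 — close to the ISO √2 ≈ 1.414.
In the B-series (B0 = 1000 × 1414 mm): B6 = 125 × 176 mm.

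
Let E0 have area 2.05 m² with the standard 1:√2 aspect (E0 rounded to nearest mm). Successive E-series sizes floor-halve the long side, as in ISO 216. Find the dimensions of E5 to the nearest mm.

212 × 301 mm

Let E0's short side be w mm. w · w√2 = 2.05 m² = 2,050,000 mm², so w ≈ 1204.0 mm and w√2 ≈ 1702.7 mm → E0 = 1204 × 1703 mm.
E1: ⌊1703/2⌋ × 1204 = 851 × 1204 mm
E2: ⌊1204/2⌋ × 851 = 602 × 851 mm
E3: ⌊851/2⌋ × 602 = 425 × 602 mm
E4: ⌊602/2⌋ × 425 = 301 × 425 mm
E5: ⌊425/2⌋ × 301 = 212 × 301 mm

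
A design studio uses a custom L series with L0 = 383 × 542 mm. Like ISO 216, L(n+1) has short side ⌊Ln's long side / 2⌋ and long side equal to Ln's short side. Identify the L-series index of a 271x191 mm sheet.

L0: 383 × 542 mm
L1: 271 × 383 mm
L2: 191 × 271 mm
L3: 135 × 191 mm
→ matches L2.

L2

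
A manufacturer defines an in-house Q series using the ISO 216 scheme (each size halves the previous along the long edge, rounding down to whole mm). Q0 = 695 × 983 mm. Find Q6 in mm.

Q1 = 491 × 695 mm (from Q0 by 1 halving).
Q2: ⌊695/2⌋ × 491 = 347 × 491 mm
Q3: ⌊491/2⌋ × 347 = 245 × 347 mm
Q4: ⌊347/2⌋ × 245 = 173 × 245 mm
Q5: ⌊245/2⌋ × 173 = 122 × 173 mm
Q6: ⌊173/2⌋ × 122 = 86 × 122 mm

86 × 122 mm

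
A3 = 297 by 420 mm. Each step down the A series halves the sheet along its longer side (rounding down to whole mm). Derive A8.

A4: ⌊420/2⌋ × 297 = 210 × 297 mm
A5: ⌊297/2⌋ × 210 = 148 × 210 mm
A6: ⌊210/2⌋ × 148 = 105 × 148 mm
A7: ⌊148/2⌋ × 105 = 74 × 105 mm
A8: ⌊105/2⌋ × 74 = 52 × 74 mm

52 × 74 mm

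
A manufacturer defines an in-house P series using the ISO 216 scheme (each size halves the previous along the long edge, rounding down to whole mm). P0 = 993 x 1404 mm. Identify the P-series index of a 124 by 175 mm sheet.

P6

P0: 993 × 1404 mm
P1: 702 × 993 mm
P2: 496 × 702 mm
P3: 351 × 496 mm
P4: 248 × 351 mm
P5: 175 × 248 mm
P6: 124 × 175 mm
P7: 87 × 124 mm
→ matches P6.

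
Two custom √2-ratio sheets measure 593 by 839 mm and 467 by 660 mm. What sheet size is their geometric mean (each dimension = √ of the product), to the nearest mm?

Short side: √(593 · 467) = √276931 ≈ 526.2 → 526 mm
Long side: √(839 · 660) = √553740 ≈ 744.1 → 744 mm

526 × 744 mm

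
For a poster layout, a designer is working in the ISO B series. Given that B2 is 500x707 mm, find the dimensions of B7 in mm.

88 × 125 mm

B3: ⌊707/2⌋ × 500 = 353 × 500 mm
B4: ⌊500/2⌋ × 353 = 250 × 353 mm
B5: ⌊353/2⌋ × 250 = 176 × 250 mm
B6: ⌊250/2⌋ × 176 = 125 × 176 mm
B7: ⌊176/2⌋ × 125 = 88 × 125 mm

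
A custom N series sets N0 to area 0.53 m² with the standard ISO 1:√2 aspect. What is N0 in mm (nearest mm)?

612 × 866 mm

Let the short side be w mm. Then w · w√2 = 0.53 m² = 530,000 mm².
w² = 530,000/√2, so w ≈ 612.2 mm; long side = w√2 ≈ 865.8 mm.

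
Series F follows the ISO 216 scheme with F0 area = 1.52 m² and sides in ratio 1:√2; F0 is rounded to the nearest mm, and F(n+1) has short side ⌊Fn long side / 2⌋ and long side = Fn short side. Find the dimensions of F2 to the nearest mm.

518 × 733 mm

Let F0's short side be w mm. w · w√2 = 1.52 m² = 1,520,000 mm², so w ≈ 1036.7 mm and w√2 ≈ 1466.2 mm → F0 = 1037 × 1466 mm.
F1: ⌊1466/2⌋ × 1037 = 733 × 1037 mm
F2: ⌊1037/2⌋ × 733 = 518 × 733 mm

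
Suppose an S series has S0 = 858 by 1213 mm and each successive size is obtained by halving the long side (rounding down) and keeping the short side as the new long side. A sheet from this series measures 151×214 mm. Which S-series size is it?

S0: 858 × 1213 mm
S1: 606 × 858 mm
S2: 429 × 606 mm
S3: 303 × 429 mm
S4: 214 × 303 mm
S5: 151 × 214 mm
S6: 107 × 151 mm
→ matches S5.

S5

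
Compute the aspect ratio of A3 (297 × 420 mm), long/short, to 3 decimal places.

1.414

420 / 297 = 1.414
Matches √2 ≈ 1.414 — the ISO 216 defining ratio.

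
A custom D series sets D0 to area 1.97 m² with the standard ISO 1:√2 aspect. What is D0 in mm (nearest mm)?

Let the short side be w mm. Then w · w√2 = 1.97 m² = 1,970,000 mm².
w² = 1,970,000/√2, so w ≈ 1180.3 mm; long side = w√2 ≈ 1669.1 mm.

1180 × 1669 mm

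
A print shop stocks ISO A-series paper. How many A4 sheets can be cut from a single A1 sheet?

8

Each ISO step halves the sheet: 1 × A1 → 2 × A2 → 4 × A3 → 8 × A4
From A1 to A4 is 3 halving steps: 2^3 = 8.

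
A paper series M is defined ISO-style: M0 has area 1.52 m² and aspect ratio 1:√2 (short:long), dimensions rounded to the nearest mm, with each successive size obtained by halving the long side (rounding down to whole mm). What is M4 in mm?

Let M0's short side be w mm. w · w√2 = 1.52 m² = 1,520,000 mm², so w ≈ 1036.7 mm and w√2 ≈ 1466.2 mm → M0 = 1037 × 1466 mm.
M1: ⌊1466/2⌋ × 1037 = 733 × 1037 mm
M2: ⌊1037/2⌋ × 733 = 518 × 733 mm
M3: ⌊733/2⌋ × 518 = 366 × 518 mm
M4: ⌊518/2⌋ × 366 = 259 × 366 mm

259 × 366 mm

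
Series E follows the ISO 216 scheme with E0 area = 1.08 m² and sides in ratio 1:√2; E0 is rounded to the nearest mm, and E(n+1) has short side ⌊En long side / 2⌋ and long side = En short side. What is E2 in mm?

Let E0's short side be w mm. w · w√2 = 1.08 m² = 1,080,000 mm², so w ≈ 873.9 mm and w√2 ≈ 1235.9 mm → E0 = 874 × 1236 mm.
E1: ⌊1236/2⌋ × 874 = 618 × 874 mm
E2: ⌊874/2⌋ × 618 = 437 × 618 mm

437 × 618 mm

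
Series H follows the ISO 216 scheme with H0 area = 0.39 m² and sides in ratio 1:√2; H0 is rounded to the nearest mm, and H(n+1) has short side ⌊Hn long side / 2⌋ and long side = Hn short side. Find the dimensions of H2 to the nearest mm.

Let H0's short side be w mm. w · w√2 = 0.39 m² = 390,000 mm², so w ≈ 525.1 mm and w√2 ≈ 742.7 mm → H0 = 525 × 743 mm.
H1: ⌊743/2⌋ × 525 = 371 × 525 mm
H2: ⌊525/2⌋ × 371 = 262 × 371 mm

262 × 371 mm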